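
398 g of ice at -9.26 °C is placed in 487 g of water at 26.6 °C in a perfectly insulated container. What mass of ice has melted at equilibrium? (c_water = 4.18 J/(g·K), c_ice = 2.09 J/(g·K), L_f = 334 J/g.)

m_melted ≈ 139 g

Cooling the water to 0 °C releases 487×4.18×26.6 = 54149 J.
Warming the ice to 0 °C takes 398×2.09×9.26 = 7702.7 J, leaving 46446 J for melting.
Melting all 398 g of ice would need 398×334 = 132932 J.
Since 46446 < 132932 J, not all the ice melts; equilibrium is at 0 °C.
m_melt = 46446 / L_f = 139.1 g.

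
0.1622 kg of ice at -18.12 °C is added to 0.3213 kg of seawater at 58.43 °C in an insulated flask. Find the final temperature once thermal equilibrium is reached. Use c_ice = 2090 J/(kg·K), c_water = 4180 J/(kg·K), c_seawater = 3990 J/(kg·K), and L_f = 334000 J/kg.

T_f ≈ 7.4 °C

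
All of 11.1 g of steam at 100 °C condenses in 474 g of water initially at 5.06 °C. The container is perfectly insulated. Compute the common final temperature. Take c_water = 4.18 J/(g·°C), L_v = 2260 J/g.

T_f ≈ 19.6 °C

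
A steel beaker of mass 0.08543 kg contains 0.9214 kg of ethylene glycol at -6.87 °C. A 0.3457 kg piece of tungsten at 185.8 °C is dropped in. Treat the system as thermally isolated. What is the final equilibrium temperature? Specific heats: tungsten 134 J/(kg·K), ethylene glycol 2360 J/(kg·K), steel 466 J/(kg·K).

With ΣQ=0 the equilibrium temperature is the m·c-weighted mean:
T_f = (46.32*185.8 + 2174.5*(-6.87) + 39.81*(-6.87)) / (46.32 + 2174.5 + 39.81)
    = -6605.4 / 2260.6 ≈ -2.92 °C

T_f ≈ -2.9 °C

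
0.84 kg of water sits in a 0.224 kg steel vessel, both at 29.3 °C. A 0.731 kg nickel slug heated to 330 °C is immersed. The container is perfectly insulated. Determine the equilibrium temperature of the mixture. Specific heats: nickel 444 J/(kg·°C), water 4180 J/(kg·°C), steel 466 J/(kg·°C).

T_f ≈ 54.1 °C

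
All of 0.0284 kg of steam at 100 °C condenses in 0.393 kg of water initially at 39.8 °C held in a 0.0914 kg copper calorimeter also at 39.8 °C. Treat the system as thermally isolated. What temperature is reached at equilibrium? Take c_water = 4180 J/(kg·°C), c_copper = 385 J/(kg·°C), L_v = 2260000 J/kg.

Sum of m c ΔT and latent-heat terms is zero:
latent heat released on condensation: 0.0284×2260000 = 64184; condensed water 100 °C→T: 118.71(T − 100); water warms: 0.393×4180×(T − 39.8) = 1642.7(T − 39.8); cup: 35.19(T − 39.8)
1796.6 T = 64184 + 11871 + 66782 = 142837
T ≈ 79.50 °C, under the boiling point, so the assumption holds.

T_f ≈ 79.5 °C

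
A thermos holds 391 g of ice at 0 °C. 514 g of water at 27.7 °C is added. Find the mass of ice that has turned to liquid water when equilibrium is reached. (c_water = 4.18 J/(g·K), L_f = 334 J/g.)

Water can give up m c ΔT = 514·4.18·27.7 = 59514 J before reaching 0 °C.
To melt every bit of ice: 391·334 = 130594 J.
59514 J < 130594 J, so only part of the ice melts and the system sits at 0 °C.
Mass melted = 59514/334 ≈ 178.2 g.

m_melted ≈ 178 g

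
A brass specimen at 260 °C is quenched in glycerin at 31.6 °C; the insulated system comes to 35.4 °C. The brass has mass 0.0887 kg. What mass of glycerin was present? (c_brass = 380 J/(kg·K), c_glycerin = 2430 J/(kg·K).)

|Q_brass| = |Q_glycerin|:
0.0887×380×(260 − 35.4) = m×2430×(35.4 − 31.6)
9234 m = 7570.4  ⇒  m ≈ 0.8198 kg

m ≈ 0.82 kg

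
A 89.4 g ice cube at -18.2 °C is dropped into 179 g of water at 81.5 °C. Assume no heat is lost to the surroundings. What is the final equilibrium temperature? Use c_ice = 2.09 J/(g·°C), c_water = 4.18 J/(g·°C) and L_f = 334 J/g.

T_f ≈ 24.7 °C

Net heat exchanged in the isolated system is zero:
ice -18.2→0 °C: 89.4×2.09×18.2 = 3400.6
  melt ice: 89.4×334 = 29860
  meltwater 0→T: 89.4×4.18×T = 373.69 T
  water: 748.22(T − 81.5)
1121.9 T = 60980 − 33260 = 27720
T ≈ 24.71 °C — above 0 °C, consistent with complete melting.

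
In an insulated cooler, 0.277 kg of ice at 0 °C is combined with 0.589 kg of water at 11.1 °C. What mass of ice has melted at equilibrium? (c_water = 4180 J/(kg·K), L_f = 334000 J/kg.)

m_melted ≈ 0.0818 kg

Heat available from the water dropping to 0 °C: 0.589×4180×11.1 = 27328 J.
Melting all 0.277 kg of ice would need 0.277×334000 = 92518 J.
That's not enough to melt it all — equilibrium is at 0 °C with ice remaining.
m_melt = 27328 / L_f = 0.08182 kg.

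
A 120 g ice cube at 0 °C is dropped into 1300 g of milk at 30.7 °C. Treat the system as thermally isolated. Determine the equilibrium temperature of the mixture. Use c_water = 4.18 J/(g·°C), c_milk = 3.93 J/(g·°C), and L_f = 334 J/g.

Heat gained plus heat lost sum to zero:
melt ice: 120×334 = 40080; warm the meltwater: 501.6 T; milk: 5109(T − 30.7)
5610.6 T = 156846 − 40080 = 116766
T ≈ 20.81 °C. Since T > 0 °C, the all-ice-melts assumption holds.

T_f ≈ 20.8 °C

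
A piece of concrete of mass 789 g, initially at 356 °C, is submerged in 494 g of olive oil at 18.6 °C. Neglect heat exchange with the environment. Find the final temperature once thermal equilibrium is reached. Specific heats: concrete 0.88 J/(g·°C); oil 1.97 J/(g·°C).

T_f ≈ 159.1 °C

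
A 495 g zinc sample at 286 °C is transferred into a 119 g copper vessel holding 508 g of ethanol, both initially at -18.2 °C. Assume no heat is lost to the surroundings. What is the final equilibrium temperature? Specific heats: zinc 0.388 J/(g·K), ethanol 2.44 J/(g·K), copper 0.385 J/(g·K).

T_f ≈ 21.3 °C

Heat gained plus heat lost sum to zero:
495×0.388×(T − 286) + 508×2.44×(T − (-18.2)) + 119×0.385×(T − (-18.2)) = 0
192.06(T − 286) + 1239.5(T − (-18.2)) + 45.81(T − (-18.2)) = 0
(192.06 + 1239.5 + 45.81) T = 192.06×286 + 1239.5×(-18.2) + 45.81×(-18.2)
T = 31536/1477.4 ≈ 21.35 °C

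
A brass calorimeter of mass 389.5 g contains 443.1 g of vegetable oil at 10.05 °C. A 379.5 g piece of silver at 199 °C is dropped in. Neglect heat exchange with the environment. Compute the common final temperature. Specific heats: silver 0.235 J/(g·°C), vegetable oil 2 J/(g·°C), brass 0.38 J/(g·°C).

T_f ≈ 25.1 °C

Energy conservation, ΣQ = 0:
379.5×0.235×(T − 199) + 443.1×2×(T − 10.05) + 389.5×0.38×(T − 10.05) = 0
89.18(T − 199) + 886.2(T − 10.05) + 148.01(T − 10.05) = 0
(89.18 + 886.2 + 148.01) T = 89.18×199 + 886.2×10.05 + 148.01×10.05
T ≈ 25.05 °C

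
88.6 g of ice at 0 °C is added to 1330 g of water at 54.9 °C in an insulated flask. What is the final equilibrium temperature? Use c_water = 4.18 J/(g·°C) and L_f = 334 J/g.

T_f ≈ 46.5 °C

Energy balance with sensible and latent terms:
fusion: m_ice L_f = 88.6·334 = 29592
  warm the meltwater: 370.35 T
  water cools: 1330·4.18·(T − 54.9) = 5559.4(T − 54.9)
5929.7 T = 305211 − 29592 = 275619
T ≈ 46.48 °C (positive, so assuming full melt was valid).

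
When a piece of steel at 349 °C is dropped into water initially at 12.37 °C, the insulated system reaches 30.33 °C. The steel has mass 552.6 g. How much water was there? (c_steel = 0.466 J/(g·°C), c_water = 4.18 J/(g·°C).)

Taking heat into each body as positive, Σ m c ΔT = 0:
552.6·0.466·(30.33 − 349) + m·4.18·(30.33 − 12.37) = 0
75.07 m = 82061
m = 82061/75.07 ≈ 1093 g

m ≈ 1090 g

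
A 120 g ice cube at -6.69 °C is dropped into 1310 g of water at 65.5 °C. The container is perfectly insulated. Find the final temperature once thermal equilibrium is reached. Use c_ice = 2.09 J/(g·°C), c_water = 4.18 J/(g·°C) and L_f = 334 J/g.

T_f ≈ 53.0 °C

Net heat exchanged in the isolated system is zero:
ice -6.69→0 °C: 120·2.09·6.69 = 1677.9
  latent heat to melt: 120·334 = 40080
  warm the meltwater: 501.6 T
  water: 5475.8(T − 65.5)
5977.4 T = 358665 − 41758 = 316907
T ≈ 53.02 °C. Since T > 0 °C, the all-ice-melts assumption holds.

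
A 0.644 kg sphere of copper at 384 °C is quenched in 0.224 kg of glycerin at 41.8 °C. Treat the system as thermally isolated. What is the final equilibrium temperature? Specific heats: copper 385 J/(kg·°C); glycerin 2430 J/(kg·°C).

T_f ≈ 148.9 °C

Taking heat into each body as positive, Σ m c ΔT = 0:
0.644*385*(T − 384) + 0.224*2430*(T − 41.8) = 0
792.26 T = 117962
T = 117962/792.26 ≈ 148.89 °C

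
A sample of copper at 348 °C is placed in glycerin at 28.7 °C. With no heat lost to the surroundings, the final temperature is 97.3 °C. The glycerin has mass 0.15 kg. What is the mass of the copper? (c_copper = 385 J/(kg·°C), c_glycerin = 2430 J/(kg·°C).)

m ≈ 0.259 kg

Setting the total heat transfer to zero:
m×385×(97.3 − 348) + 0.15×2430×(97.3 − 28.7) = 0
-96520 m = -25005
m = -25005/-96520 ≈ 0.2591 kg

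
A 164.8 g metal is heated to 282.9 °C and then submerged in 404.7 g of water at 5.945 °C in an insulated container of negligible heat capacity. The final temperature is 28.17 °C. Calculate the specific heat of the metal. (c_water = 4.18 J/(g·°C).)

c ≈ 0.896 J/(g·°C)

m_s c (T_s − T_f) = m_water c_water (T_f − T_0):
164.8×c×(282.9 − 28.17) = 404.7×4.18×(28.17 − 5.945)
41980 c = 37597  ⇒  c ≈ 0.8956 J/(g·°C)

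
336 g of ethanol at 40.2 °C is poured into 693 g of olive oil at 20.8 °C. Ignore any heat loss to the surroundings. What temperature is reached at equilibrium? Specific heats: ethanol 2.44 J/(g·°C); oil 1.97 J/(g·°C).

T_f ≈ 28.1 °C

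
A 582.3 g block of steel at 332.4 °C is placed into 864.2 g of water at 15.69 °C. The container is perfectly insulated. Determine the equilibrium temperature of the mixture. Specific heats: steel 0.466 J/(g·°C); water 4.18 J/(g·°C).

T_f ≈ 37.8 °C

Heat lost by the steel equals heat gained by the water:
582.3×0.466×(332.4 − T) = 864.2×4.18×(T − 15.69)
271.35(332.4 − T) = 3612.4(T − 15.69)
3883.7 T = 146875  ⇒  T ≈ 37.82 °C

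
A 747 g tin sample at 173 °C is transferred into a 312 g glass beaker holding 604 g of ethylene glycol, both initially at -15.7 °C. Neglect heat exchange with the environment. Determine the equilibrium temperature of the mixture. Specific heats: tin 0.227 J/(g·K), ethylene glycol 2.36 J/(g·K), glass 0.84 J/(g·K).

T_f ≈ 1.5 °C

Taking heat into each body as positive, Σ m c ΔT = 0:
747*0.227*(T − 173) + 604*2.36*(T − (-15.7)) + 312*0.84*(T − (-15.7)) = 0
(169.57 + 1425.4 + 262.08) T = 169.57*173 + 1425.4*(-15.7) + 262.08*(-15.7)
T ≈ 1.53 °C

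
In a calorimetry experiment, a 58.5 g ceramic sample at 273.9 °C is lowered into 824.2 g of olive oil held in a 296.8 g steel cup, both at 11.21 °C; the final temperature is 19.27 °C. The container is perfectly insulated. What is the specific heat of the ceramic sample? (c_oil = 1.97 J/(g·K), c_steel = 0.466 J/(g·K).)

c ≈ 0.953 J/(g·K)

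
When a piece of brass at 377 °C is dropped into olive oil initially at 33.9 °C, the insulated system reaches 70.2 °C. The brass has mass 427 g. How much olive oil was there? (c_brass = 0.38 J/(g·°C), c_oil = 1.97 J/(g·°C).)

m ≈ 696 g

Heat lost by the brass = heat gained by the oil:
427·0.38·(377 − 70.2) = m·1.97·(70.2 − 33.9)
71.51 m = 49781  ⇒  m ≈ 696.1 g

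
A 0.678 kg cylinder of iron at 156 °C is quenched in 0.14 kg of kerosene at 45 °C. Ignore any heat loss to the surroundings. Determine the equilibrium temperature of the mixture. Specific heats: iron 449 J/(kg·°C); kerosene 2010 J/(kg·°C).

T_f ≈ 102.7 °C

Energy conservation, ΣQ = 0:
0.678×449×(T − 156) + 0.14×2010×(T − 45) = 0
304.42(T − 156) + 281.4(T − 45) = 0
(304.42 + 281.4) T = 304.42×156 + 281.4×45
T = 60153/585.82 ≈ 102.68 °C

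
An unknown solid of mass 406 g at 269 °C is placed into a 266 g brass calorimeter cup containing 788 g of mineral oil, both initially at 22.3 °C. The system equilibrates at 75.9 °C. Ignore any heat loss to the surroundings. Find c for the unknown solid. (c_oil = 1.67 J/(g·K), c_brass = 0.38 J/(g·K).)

Let T be the final temperature. ΣQ_i = 0:
406×c×(75.9 − 269) + 788×1.67×(75.9 − 22.3) + 266×0.38×(75.9 − 22.3) = 0
-78399 c = -75953
c = -75953/-78399 ≈ 0.9688 J/(g·K)

c ≈ 0.969 J/(g·K)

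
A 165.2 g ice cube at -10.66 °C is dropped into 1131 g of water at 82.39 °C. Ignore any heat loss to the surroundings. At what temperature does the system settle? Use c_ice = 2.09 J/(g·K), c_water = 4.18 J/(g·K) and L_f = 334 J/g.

T_f ≈ 61.0 °C

Taking heat into each body as positive, Σ m c ΔT = 0:
ice -10.66→0 °C: 165.2×2.09×10.66 = 3680.6; fusion: m_ice L_f = 165.2×334 = 55177; meltwater 0→T: 165.2×4.18×T = 690.54 T; water cools: 1131×4.18×(T − 82.39) = 4727.6(T − 82.39)
5418.1 T = 389505 − 58857 = 330648
T ≈ 61.03 °C — above 0 °C, consistent with complete melting.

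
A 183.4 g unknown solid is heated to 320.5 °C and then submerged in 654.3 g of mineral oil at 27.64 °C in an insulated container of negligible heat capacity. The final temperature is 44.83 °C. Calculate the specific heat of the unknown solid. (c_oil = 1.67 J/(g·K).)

c ≈ 0.372 J/(g·K)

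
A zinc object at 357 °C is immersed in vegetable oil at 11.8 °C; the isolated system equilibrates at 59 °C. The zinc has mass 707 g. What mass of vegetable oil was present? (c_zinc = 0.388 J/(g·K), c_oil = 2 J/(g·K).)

Heat gained plus heat lost sum to zero:
707×0.388×(59 − 357) + m×2×(59 − 11.8) = 0
94.4 m = 81746
m = 81746/94.4 ≈ 866 g

m ≈ 866 g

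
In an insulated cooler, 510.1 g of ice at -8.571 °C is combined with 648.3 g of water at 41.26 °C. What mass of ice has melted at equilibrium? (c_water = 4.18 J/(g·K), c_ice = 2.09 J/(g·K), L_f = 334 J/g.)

Heat available from the water dropping to 0 °C: 648.3·4.18·41.26 = 111810 J.
Of that, 510.1·2.09·8.571 = 9137.6 J goes to bring the ice to 0 °C, leaving 102673 J.
Melting all 510.1 g of ice would need 510.1·334 = 170373 J.
That's not enough to melt it all — equilibrium is at 0 °C with ice remaining.
Mass melted = 102673/334 ≈ 307.4 g.

m_melted ≈ 307 g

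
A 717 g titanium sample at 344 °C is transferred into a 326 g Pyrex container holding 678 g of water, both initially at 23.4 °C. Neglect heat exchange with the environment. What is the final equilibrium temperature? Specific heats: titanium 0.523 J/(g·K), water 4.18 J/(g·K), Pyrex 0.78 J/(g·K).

T_f ≈ 58.1 °C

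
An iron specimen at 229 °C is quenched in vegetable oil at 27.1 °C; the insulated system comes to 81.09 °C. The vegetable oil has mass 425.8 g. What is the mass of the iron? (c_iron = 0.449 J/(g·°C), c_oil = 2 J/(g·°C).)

Net heat exchanged in the isolated system is zero:
m·0.449·(81.09 − 229) + 425.8·2·(81.09 − 27.1) = 0
-66.41 m = -45978
m = -45978/-66.41 ≈ 692.3 g

m ≈ 692 g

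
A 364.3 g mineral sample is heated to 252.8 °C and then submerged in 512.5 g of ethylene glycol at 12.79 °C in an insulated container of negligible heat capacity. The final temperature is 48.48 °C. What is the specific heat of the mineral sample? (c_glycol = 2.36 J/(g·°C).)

c ≈ 0.58 J/(g·°C)

Taking heat into each body as positive, Σ m c ΔT = 0:
364.3×c×(48.48 − 252.8) + 512.5×2.36×(48.48 − 12.79) = 0
-74434 c = -43167
c = -43167/-74434 ≈ 0.5799 J/(g·°C)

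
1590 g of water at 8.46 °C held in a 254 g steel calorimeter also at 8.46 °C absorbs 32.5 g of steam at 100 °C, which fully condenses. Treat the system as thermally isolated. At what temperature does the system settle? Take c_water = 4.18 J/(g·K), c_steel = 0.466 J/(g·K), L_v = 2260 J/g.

T_f ≈ 20.9 °C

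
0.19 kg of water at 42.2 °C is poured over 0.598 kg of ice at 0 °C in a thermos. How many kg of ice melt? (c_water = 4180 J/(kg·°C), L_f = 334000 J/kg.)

m_melted ≈ 0.1 kg

Water can give up m c ΔT = 0.19·4180·42.2 = 33515 J before reaching 0 °C.
Fully melting the ice requires m_ice L_f = 0.598·334000 = 199732 J.
33515 J < 199732 J, so only part of the ice melts and the system sits at 0 °C.
m_melt = 33515 / L_f = 0.1003 kg.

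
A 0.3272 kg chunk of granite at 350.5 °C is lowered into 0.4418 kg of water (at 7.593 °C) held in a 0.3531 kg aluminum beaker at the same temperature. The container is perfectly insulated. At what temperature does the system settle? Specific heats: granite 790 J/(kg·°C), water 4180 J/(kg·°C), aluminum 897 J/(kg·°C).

T_f ≈ 44.2 °C

T_f is the heat-capacity-weighted average of the initial temperatures:
T_f = (258.49*350.5 + 1846.7*7.593 + 316.73*7.593) / (258.49 + 1846.7 + 316.73)
    = 107027 / 2421.9 ≈ 44.19 °C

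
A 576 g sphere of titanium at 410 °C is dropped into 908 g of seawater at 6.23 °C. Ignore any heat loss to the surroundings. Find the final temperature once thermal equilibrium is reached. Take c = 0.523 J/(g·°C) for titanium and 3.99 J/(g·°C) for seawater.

T_f ≈ 37.2 °C

|Q_titanium| = |Q_seawater|:
576·0.523·(410 − T) = 908·3.99·(T − 6.23)
301.25(410 − T) = 3622.9(T − 6.23)
3924.2 T = 146082  ⇒  T ≈ 37.23 °C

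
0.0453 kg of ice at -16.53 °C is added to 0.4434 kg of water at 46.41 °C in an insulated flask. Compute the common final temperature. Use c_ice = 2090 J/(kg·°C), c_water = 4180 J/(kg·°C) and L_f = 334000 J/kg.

Energy balance with sensible and latent terms:
ice -16.53→0 °C: 0.0453·2090·16.53 = 1565; fusion: m_ice L_f = 0.0453·334000 = 15130; meltwater 0→T: 0.0453·4180·T = 189.35 T; water: 1853.4(T − 46.41)
2042.8 T = 86017 − 16695 = 69322
T ≈ 33.94 °C. Since T > 0 °C, the all-ice-melts assumption holds.

T_f ≈ 33.9 °C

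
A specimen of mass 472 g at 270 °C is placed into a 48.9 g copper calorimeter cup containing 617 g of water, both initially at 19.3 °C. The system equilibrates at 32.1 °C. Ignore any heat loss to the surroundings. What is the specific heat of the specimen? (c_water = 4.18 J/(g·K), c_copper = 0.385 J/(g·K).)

Let T be the final temperature. ΣQ_i = 0:
472×c×(32.1 − 270) + 617×4.18×(32.1 − 19.3) + 48.9×0.385×(32.1 − 19.3) = 0
-112289 c = -33253
c = -33253/-112289 ≈ 0.2961 J/(g·K)

c ≈ 0.296 J/(g·K)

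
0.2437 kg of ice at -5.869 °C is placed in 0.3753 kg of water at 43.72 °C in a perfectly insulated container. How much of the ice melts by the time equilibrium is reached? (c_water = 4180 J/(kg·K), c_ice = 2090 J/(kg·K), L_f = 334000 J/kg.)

m_melted ≈ 0.196 kg

Heat available from the water dropping to 0 °C: 0.3753×4180×43.72 = 68586 J.
Warming the ice to 0 °C takes 0.2437×2090×5.869 = 2989.3 J, leaving 65597 J for melting.
Melting all 0.2437 kg of ice would need 0.2437×334000 = 81396 J.
65597 J < 81396 J, so only part of the ice melts and the system sits at 0 °C.
m_melted×334000 = 65597  ⇒  m_melted ≈ 0.1964 kg.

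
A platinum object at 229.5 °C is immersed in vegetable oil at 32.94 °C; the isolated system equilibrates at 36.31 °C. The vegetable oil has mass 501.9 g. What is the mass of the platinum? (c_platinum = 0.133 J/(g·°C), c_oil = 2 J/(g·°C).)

|Q_platinum| = |Q_oil|:
m·0.133·(229.5 − 36.31) = 501.9·2·(36.31 − 32.94)
25.69 m = 3382.8  ⇒  m ≈ 131.7 g

m ≈ 132 g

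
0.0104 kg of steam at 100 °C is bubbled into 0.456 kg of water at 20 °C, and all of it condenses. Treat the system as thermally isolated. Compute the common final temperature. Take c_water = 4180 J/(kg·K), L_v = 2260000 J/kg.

Sum of m c ΔT and latent-heat terms is zero:
steam→water at 100 °C releases m L_v = 0.0104·2260000 = 23504
  condensate cools 100→T: 0.0104·4180·(T − 100) = 43.47(T − 100)
  original water: 1906.1(T − 20)
1949.6 T = 23504 + 4347.2 + 38122 = 65973
T ≈ 33.84 °C (< 100 °C, so full condensation is consistent).

T_f ≈ 33.8 °C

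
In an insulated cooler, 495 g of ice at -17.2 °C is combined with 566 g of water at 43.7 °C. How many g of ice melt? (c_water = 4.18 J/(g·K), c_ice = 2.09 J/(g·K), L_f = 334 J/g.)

m_melted ≈ 256 g

Cooling the water to 0 °C releases 566·4.18·43.7 = 103389 J.
Of that, 495·2.09·17.2 = 17794 J goes to bring the ice to 0 °C, leaving 85595 J.
Fully melting the ice requires m_ice L_f = 495·334 = 165330 J.
85595 J < 165330 J, so only part of the ice melts and the system sits at 0 °C.
m_melted·334 = 85595  ⇒  m_melted ≈ 256.3 g.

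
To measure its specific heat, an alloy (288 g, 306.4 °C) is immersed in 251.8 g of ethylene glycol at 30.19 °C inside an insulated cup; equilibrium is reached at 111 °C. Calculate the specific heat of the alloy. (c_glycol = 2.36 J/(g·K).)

c ≈ 0.853 J/(g·K)

Heat lost by the alloy = heat gained by the glycol:
288×c×(306.4 − 111) = 251.8×2.36×(111 − 30.19)
56275 c = 48021  ⇒  c ≈ 0.8533 J/(g·K)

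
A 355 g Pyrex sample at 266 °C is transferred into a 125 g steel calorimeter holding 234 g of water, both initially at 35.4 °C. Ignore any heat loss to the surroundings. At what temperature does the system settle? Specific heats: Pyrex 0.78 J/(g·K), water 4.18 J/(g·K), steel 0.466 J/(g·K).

T_f ≈ 84.0 °C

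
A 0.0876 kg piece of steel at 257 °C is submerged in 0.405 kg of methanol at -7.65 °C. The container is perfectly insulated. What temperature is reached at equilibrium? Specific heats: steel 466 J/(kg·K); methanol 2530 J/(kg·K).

T_f ≈ 2.5 °C

Setting the total heat transfer to zero:
0.0876·466·(T − 257) + 0.405·2530·(T − (-7.65)) = 0
(40.82 + 1024.7) T = 40.82·257 + 1024.7·(-7.65)
T ≈ 2.49 °C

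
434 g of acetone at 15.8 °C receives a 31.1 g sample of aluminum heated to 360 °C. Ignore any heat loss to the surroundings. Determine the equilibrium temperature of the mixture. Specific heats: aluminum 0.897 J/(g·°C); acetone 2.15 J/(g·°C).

T_f ≈ 25.8 °C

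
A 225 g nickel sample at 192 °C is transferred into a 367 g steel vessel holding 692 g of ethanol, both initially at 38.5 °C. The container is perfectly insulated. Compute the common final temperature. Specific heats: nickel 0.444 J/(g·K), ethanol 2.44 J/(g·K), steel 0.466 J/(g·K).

T_f ≈ 46.3 °C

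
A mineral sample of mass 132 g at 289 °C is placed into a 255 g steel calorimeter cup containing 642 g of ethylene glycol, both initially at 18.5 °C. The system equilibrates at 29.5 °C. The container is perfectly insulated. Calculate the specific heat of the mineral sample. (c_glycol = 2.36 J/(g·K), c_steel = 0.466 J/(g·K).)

Energy conservation, ΣQ = 0:
132×c×(29.5 − 289) + 642×2.36×(29.5 − 18.5) + 255×0.466×(29.5 − 18.5) = 0
-34254 c = -17973
c = -17973/-34254 ≈ 0.5247 J/(g·K)

c ≈ 0.525 J/(g·K)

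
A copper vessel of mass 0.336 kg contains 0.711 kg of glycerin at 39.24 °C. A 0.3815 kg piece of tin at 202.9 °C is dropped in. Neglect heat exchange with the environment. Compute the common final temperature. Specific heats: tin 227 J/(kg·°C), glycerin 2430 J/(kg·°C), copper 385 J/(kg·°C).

Net heat exchanged in the isolated system is zero:
0.3815×227×(T − 202.9) + 0.711×2430×(T − 39.24) + 0.336×385×(T − 39.24) = 0
86.6(T − 202.9) + 1727.7(T − 39.24) + 129.36(T − 39.24) = 0
1943.7 T = 90443
T ≈ 46.53 °C

T_f ≈ 46.5 °C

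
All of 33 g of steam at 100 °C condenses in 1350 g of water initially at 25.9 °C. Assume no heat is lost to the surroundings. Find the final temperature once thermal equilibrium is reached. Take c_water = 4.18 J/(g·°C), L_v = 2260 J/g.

T_f ≈ 40.6 °C

Heat gained plus heat lost sum to zero:
steam→water at 100 °C releases m L_v = 33×2260 = 74580; condensed water 100 °C→T: 137.94(T − 100); original water: 5643(T − 25.9)
5780.9 T = 74580 + 13794 + 146154 = 234528
T ≈ 40.57 °C, under the boiling point, so the assumption holds.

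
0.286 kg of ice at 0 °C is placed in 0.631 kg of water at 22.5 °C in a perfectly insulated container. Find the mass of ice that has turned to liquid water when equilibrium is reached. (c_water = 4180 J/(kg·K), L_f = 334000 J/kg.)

m_melted ≈ 0.178 kg

Heat available from the water dropping to 0 °C: 0.631×4180×22.5 = 59346 J.
Melting all 0.286 kg of ice would need 0.286×334000 = 95524 J.
Since 59346 < 95524 J, not all the ice melts; equilibrium is at 0 °C.
Mass melted = 59346/334000 ≈ 0.1777 kg.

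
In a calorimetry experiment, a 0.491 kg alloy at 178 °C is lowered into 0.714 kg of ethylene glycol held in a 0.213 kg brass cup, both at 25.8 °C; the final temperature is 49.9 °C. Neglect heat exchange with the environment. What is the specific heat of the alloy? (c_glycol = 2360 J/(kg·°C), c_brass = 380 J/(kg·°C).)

Setting the total heat transfer to zero:
0.491·c·(49.9 − 178) + 0.714·2360·(49.9 − 25.8) + 0.213·380·(49.9 − 25.8) = 0
-62.9 c = -42560
c = -42560/-62.9 ≈ 676.7 J/(kg·°C)

c ≈ 677 J/(kg·°C)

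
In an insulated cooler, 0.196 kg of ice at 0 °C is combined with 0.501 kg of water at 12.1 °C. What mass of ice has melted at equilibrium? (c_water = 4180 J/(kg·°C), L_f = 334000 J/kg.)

Water can give up m c ΔT = 0.501×4180×12.1 = 25340 J before reaching 0 °C.
Fully melting the ice requires m_ice L_f = 0.196×334000 = 65464 J.
25340 J < 65464 J, so only part of the ice melts and the system sits at 0 °C.
m_melted×334000 = 25340  ⇒  m_melted ≈ 0.07587 kg.

m_melted ≈ 0.0759 kg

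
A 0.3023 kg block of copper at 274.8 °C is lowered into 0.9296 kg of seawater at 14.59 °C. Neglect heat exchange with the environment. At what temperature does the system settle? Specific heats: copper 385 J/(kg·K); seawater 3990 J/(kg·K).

T_f ≈ 22.5 °C

Energy conservation, ΣQ = 0:
0.3023×385×(T − 274.8) + 0.9296×3990×(T − 14.59) = 0
116.39(T − 274.8) + 3709.1(T − 14.59) = 0
3825.5 T = 86099
T ≈ 22.51 °C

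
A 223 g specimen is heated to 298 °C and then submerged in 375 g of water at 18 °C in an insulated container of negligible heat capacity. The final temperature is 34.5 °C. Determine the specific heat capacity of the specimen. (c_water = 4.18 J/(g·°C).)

Net heat exchanged in the isolated system is zero:
223·c·(34.5 − 298) + 375·4.18·(34.5 − 18) = 0
-58760 c = -25864
c = -25864/-58760 ≈ 0.4402 J/(g·°C)

c ≈ 0.44 J/(g·°C)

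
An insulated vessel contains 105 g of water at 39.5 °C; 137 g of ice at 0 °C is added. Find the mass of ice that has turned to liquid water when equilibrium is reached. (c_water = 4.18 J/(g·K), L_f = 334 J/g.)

Cooling the water to 0 °C releases 105×4.18×39.5 = 17337 J.
Fully melting the ice requires m_ice L_f = 137×334 = 45758 J.
Since 17337 < 45758 J, not all the ice melts; equilibrium is at 0 °C.
Mass melted = 17337/334 ≈ 51.91 g.

m_melted ≈ 51.9 g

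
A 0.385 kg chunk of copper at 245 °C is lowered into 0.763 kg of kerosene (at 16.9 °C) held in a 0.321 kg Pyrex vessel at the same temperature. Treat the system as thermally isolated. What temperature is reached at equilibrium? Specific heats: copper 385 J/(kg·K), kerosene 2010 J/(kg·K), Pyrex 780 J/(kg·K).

With ΣQ=0 the equilibrium temperature is the m·c-weighted mean:
T_f = (148.22·245 + 1533.6·16.9 + 250.38·16.9) / (148.22 + 1533.6 + 250.38)
    = 66465 / 1932.2 ≈ 34.40 °C

T_f ≈ 34.4 °C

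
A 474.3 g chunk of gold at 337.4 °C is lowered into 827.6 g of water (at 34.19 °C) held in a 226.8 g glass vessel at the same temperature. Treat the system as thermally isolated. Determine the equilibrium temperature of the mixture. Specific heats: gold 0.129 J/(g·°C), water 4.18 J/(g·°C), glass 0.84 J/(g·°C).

Taking heat into each body as positive, Σ m c ΔT = 0:
474.3×0.129×(T − 337.4) + 827.6×4.18×(T − 34.19) + 226.8×0.84×(T − 34.19) = 0
3711.1 T = 145433
T ≈ 39.19 °C

T_f ≈ 39.2 °C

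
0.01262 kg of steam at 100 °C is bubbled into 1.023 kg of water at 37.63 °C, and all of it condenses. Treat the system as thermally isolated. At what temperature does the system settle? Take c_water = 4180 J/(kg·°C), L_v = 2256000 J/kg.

Sum of m c ΔT and latent-heat terms is zero:
latent heat released on condensation: 0.01262×2256000 = 28471; condensed water 100 °C→T: 52.75(T − 100); water warms: 1.023×4180×(T − 37.63) = 4276.1(T − 37.63)
4328.9 T = 28471 + 5275.2 + 160911 = 194657
T ≈ 44.97 °C (< 100 °C, so full condensation is consistent).

T_f ≈ 45.0 °C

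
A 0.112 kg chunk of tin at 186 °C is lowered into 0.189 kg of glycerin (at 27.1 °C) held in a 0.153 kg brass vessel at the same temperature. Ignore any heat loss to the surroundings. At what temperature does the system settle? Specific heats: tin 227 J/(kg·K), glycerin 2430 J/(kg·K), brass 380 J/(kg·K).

T_f = Σ m_i c_i T_i / Σ m_i c_i:
T_f = (25.42·186 + 459.27·27.1 + 58.14·27.1) / (25.42 + 459.27 + 58.14)
    = 18751 / 542.83 ≈ 34.54 °C

T_f ≈ 34.5 °C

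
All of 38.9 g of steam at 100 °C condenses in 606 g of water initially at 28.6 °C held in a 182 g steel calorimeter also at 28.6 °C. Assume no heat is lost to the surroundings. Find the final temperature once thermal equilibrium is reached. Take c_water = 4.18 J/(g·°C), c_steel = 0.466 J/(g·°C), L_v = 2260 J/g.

Energy balance with sensible and latent terms:
latent heat released on condensation: 38.9·2260 = 87914; condensate cools 100→T: 38.9·4.18·(T − 100) = 162.6(T − 100); water warms: 606·4.18·(T − 28.6) = 2533.1(T − 28.6); steel cup: 182·0.466·(T − 28.6) = 84.81(T − 28.6)
2780.5 T = 87914 + 16260 + 74872 = 179046
T ≈ 64.39 °C, under the boiling point, so the assumption holds.

T_f ≈ 64.4 °C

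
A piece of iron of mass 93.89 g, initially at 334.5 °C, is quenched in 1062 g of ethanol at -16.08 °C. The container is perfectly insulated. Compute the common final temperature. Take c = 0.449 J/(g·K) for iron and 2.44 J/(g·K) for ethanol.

Net heat exchanged in the isolated system is zero:
93.89·0.449·(T − 334.5) + 1062·2.44·(T − (-16.08)) = 0
42.16(T − 334.5) + 2591.3(T − (-16.08)) = 0
(42.16 + 2591.3) T = 42.16·334.5 + 2591.3·(-16.08)
T = -27566 / 2633.4 = -10.5 °C

T_f ≈ -10.5 °C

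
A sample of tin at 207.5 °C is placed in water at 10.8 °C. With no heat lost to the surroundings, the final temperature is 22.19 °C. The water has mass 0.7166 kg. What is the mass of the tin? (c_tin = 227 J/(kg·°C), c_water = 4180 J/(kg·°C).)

Let T be the final temperature. ΣQ_i = 0:
m×227×(22.19 − 207.5) + 0.7166×4180×(22.19 − 10.8) = 0
-42065 m = -34117
m = -34117/-42065 ≈ 0.8111 kg

m ≈ 0.811 kg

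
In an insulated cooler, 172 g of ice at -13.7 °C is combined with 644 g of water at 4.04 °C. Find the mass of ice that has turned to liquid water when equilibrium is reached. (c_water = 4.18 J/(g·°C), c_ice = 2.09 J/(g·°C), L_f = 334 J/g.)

Heat available from the water dropping to 0 °C: 644·4.18·4.04 = 10875 J.
Warming the ice to 0 °C takes 172·2.09·13.7 = 4924.9 J, leaving 5950.5 J for melting.
Melting all 172 g of ice would need 172·334 = 57448 J.
5950.5 J < 57448 J, so only part of the ice melts and the system sits at 0 °C.
Mass melted = 5950.5/334 ≈ 17.82 g.

m_melted ≈ 17.8 g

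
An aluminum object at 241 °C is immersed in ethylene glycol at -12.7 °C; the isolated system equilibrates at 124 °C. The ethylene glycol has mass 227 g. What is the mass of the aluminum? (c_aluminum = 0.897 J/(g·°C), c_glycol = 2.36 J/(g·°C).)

m ≈ 698 g

Energy conservation, ΣQ = 0:
m×0.897×(124 − 241) + 227×2.36×(124 − (-12.7)) = 0
-104.95 m = -73233
m = -73233/-104.95 ≈ 697.8 g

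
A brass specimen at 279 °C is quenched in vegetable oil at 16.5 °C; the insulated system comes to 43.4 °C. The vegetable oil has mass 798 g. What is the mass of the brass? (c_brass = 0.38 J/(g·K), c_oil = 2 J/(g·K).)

Heat lost by the brass = heat gained by the oil:
m·0.38·(279 − 43.4) = 798·2·(43.4 − 16.5)
89.53 m = 42932  ⇒  m ≈ 479.5 g

m ≈ 480 g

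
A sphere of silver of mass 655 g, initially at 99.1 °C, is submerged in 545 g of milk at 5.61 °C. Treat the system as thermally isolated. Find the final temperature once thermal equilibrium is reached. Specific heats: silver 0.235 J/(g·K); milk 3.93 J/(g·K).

T_f ≈ 11.9 °C

Net heat exchanged in the isolated system is zero:
655×0.235×(T − 99.1) + 545×3.93×(T − 5.61) = 0
153.92(T − 99.1) + 2141.8(T − 5.61) = 0
2295.8 T = 27270
T ≈ 11.88 °C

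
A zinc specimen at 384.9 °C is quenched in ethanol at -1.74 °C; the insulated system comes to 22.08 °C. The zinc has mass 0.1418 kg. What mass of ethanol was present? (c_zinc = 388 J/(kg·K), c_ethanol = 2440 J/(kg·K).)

Heat lost by the zinc = heat gained by the ethanol:
0.1418·388·(384.9 − 22.08) = m·2440·(22.08 − (-1.74))
58121 m = 19962  ⇒  m ≈ 0.3435 kg

m ≈ 0.343 kg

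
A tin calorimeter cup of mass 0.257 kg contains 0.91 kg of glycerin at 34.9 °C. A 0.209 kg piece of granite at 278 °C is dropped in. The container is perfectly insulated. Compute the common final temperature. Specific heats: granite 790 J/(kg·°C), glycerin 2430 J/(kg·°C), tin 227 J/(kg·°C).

T_f ≈ 51.4 °C

Setting the total heat transfer to zero:
0.209*790*(T − 278) + 0.91*2430*(T − 34.9) + 0.257*227*(T − 34.9) = 0
165.11(T − 278) + 2211.3(T − 34.9) + 58.34(T − 34.9) = 0
(165.11 + 2211.3 + 58.34) T = 165.11*278 + 2211.3*34.9 + 58.34*34.9
T = 125111 / 2434.7 = 51.4 °C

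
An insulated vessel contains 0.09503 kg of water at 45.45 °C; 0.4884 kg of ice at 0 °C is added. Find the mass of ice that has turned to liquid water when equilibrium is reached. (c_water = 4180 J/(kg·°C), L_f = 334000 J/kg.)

m_melted ≈ 0.0541 kg

Cooling the water to 0 °C releases 0.09503·4180·45.45 = 18054 J.
Melting all 0.4884 kg of ice would need 0.4884·334000 = 163126 J.
18054 J < 163126 J, so only part of the ice melts and the system sits at 0 °C.
Mass melted = 18054/334000 ≈ 0.05405 kg.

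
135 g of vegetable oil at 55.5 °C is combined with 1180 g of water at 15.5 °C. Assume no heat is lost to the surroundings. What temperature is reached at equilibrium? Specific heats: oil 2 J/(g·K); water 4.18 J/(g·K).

T_f is the heat-capacity-weighted average of the initial temperatures:
T_f = (270·55.5 + 4932.4·15.5) / (270 + 4932.4)
    = 91437 / 5202.4 ≈ 17.58 °C

T_f ≈ 17.6 °C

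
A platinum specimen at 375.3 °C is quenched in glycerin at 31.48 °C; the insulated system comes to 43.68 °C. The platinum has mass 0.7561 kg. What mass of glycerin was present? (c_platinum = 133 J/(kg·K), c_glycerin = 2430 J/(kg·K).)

Conservation of energy gives ΣQ = 0:
0.7561×133×(43.68 − 375.3) + m×2430×(43.68 − 31.48) = 0
29646 m = 33348
m = 33348/29646 ≈ 1.125 kg

m ≈ 1.12 kg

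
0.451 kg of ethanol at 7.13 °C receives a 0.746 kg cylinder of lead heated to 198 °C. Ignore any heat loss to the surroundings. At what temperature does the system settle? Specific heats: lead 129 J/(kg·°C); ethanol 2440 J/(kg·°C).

T_f ≈ 22.5 °C

Setting the total heat transfer to zero:
0.746*129*(T − 198) + 0.451*2440*(T − 7.13) = 0
1196.7 T = 26900
T = 26900 / 1196.7 = 22.5 °C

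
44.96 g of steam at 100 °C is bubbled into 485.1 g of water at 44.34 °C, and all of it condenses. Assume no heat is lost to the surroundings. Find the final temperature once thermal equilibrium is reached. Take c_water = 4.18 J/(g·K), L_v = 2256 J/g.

Heat gained plus heat lost sum to zero:
steam→water at 100 °C releases m L_v = 44.96×2256 = 101430
  condensate cools 100→T: 44.96×4.18×(T − 100) = 187.93(T − 100)
  original water: 2027.7(T − 44.34)
2215.7 T = 101430 + 18793 + 89909 = 210132
T ≈ 94.84 °C — below 100 °C, confirming all the steam condensed.

T_f ≈ 94.8 °C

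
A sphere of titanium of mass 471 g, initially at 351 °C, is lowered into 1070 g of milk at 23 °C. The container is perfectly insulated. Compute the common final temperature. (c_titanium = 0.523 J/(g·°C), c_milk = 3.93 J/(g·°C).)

T_f ≈ 41.2 °C

Set heat shed by the hot body equal to heat absorbed by the cold body:
471*0.523*(351 − T) = 1070*3.93*(T − 23)
246.33(351 − T) = 4205.1(T − 23)
4451.4 T = 183180  ⇒  T ≈ 41.15 °C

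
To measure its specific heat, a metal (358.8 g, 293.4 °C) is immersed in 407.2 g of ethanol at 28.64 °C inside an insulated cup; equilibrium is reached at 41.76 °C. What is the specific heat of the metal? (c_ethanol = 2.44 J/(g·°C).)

Let T be the final temperature. ΣQ_i = 0:
358.8×c×(41.76 − 293.4) + 407.2×2.44×(41.76 − 28.64) = 0
-90288 c = -13036
c = -13036/-90288 ≈ 0.1444 J/(g·°C)

c ≈ 0.144 J/(g·°C)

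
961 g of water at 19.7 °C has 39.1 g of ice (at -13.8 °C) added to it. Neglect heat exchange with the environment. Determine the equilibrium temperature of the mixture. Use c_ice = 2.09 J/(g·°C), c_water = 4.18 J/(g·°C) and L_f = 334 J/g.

T_f ≈ 15.5 °C

Let T be the final temperature. ΣQ_i = 0:
warm ice to 0 °C: 39.1×2.09×(0 − (-13.8)) = 1127.7
  latent heat to melt: 39.1×334 = 13059
  meltwater 0→T: 39.1×4.18×T = 163.44 T
  water cools: 961×4.18×(T − 19.7) = 4017(T − 19.7)
4180.4 T = 79135 − 14187 = 64947
T ≈ 15.54 °C. Since T > 0 °C, the all-ice-melts assumption holds.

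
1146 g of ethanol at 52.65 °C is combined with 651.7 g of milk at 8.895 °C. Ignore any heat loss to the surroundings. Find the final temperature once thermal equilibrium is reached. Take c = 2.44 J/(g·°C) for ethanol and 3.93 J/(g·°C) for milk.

T_f ≈ 31.7 °C

|Q_ethanol| = |Q_milk|:
1146×2.44×(52.65 − T) = 651.7×3.93×(T − 8.895)
2796.2(52.65 − T) = 2561.2(T − 8.895)
5357.4 T = 170004  ⇒  T ≈ 31.73 °C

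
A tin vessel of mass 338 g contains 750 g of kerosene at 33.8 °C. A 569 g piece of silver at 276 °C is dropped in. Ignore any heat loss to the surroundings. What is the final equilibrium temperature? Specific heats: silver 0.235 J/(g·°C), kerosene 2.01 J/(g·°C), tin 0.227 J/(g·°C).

Taking heat into each body as positive, Σ m c ΔT = 0:
569×0.235×(T − 276) + 750×2.01×(T − 33.8) + 338×0.227×(T − 33.8) = 0
133.72(T − 276) + 1507.5(T − 33.8) + 76.73(T − 33.8) = 0
(133.72 + 1507.5 + 76.73) T = 133.72×276 + 1507.5×33.8 + 76.73×33.8
T = 90452 / 1717.9 = 52.7 °C

T_f ≈ 52.7 °C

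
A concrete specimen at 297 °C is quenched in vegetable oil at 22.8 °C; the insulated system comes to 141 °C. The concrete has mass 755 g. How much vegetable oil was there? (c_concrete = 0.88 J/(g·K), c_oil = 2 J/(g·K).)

|Q_concrete| = |Q_oil|:
755×0.88×(297 − 141) = m×2×(141 − 22.8)
236.4 m = 103646  ⇒  m ≈ 438.4 g

m ≈ 438 g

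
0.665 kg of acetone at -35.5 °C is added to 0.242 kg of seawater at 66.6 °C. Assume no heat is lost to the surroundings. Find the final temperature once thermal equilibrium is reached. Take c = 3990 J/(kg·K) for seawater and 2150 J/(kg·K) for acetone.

T_f is the heat-capacity-weighted average of the initial temperatures:
T_f = (965.58*66.6 + 1429.8*(-35.5)) / (965.58 + 1429.8)
    = 13552 / 2395.3 ≈ 5.66 °C

T_f ≈ 5.7 °C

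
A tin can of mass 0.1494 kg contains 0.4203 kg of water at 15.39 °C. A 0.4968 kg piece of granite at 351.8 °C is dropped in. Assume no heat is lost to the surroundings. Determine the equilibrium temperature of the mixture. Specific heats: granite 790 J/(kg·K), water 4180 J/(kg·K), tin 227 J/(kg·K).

Net heat exchanged in the isolated system is zero:
0.4968·790·(T − 351.8) + 0.4203·4180·(T − 15.39) + 0.1494·227·(T − 15.39) = 0
392.47(T − 351.8) + 1756.9(T − 15.39) + 33.91(T − 15.39) = 0
(392.47 + 1756.9 + 33.91) T = 392.47·351.8 + 1756.9·15.39 + 33.91·15.39
T = 165632/2183.2 ≈ 75.87 °C

T_f ≈ 75.9 °C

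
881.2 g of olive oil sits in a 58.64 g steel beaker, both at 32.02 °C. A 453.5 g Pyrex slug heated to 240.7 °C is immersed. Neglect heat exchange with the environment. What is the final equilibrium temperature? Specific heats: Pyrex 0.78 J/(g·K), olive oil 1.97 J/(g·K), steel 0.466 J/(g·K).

With ΣQ=0 the equilibrium temperature is the m·c-weighted mean:
T_f = (353.73·240.7 + 1736·32.02 + 27.33·32.02) / (353.73 + 1736 + 27.33)
    = 141603 / 2117 ≈ 66.89 °C

T_f ≈ 66.9 °C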